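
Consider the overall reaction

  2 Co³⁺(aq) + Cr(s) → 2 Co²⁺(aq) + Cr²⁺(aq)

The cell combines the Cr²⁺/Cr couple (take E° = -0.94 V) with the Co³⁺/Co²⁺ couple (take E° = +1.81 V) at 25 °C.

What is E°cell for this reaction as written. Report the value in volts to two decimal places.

The Co³⁺/Co²⁺ couple has the higher reduction potential, so it is the cathode; Cr²⁺/Cr is oxidised at the anode.
E°cell = E°(cathode) − E°(anode) = (+1.81) − (-0.94) = +2.75 V.
Since E°cell > 0, the reaction is spontaneous under standard conditions.

+2.75 V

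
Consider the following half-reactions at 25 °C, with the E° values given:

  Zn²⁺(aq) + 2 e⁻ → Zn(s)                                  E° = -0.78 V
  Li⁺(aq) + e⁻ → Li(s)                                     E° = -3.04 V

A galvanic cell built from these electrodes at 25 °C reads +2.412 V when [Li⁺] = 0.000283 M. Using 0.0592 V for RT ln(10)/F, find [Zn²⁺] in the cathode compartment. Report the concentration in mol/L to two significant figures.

0.011 M

Zn²⁺/Zn is the cathode, Li⁺/Li the anode: E°cell = +2.26 V, n = 2.
Overall reaction: Zn²⁺(aq) + 2 Li(s) → Zn(s) + 2 Li⁺(aq); Q = [Li⁺]^2/[Zn²⁺]^1.
From E = E° − (0.0592/n) log Q: log Q = (E° − E)·n/0.0592 = (+2.26 − (+2.412))·2/0.0592 = -5.1351.
So 1·log[Zn²⁺] = 2·log(0.000283) − log Q = -7.0964 − (-5.1351) = -1.9613; [Zn²⁺] = 10^(-1.9613) ≈ 0.011 M.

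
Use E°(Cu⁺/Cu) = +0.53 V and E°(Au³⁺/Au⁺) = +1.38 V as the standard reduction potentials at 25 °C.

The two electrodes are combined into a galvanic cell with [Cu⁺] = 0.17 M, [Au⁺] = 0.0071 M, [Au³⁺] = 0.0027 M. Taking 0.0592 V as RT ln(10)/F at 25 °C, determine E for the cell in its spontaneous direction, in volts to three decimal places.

+0.883 V

Au³⁺/Au⁺ is the cathode (higher E°), Cu⁺/Cu the anode: E°cell = +1.38 − (+0.53) = +0.85 V, n = 2.
Overall: Au³⁺(aq) + 2 Cu(s) → Au⁺(aq) + 2 Cu⁺(aq)
Q = [Au⁺]·[Cu⁺]^2 / ([Au³⁺]); log Q = -1.119.
E = E° − (0.0592/n) log Q = +0.85 − (0.0592/2)(-1.119) = +0.883 V.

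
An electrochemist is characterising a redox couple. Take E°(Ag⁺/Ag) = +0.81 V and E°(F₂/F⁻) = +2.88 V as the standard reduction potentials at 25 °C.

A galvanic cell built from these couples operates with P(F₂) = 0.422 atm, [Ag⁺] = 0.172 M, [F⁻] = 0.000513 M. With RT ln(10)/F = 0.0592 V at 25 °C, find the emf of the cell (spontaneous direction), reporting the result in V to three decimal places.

F₂/F⁻ is the cathode (higher E°), Ag⁺/Ag the anode: E°cell = +2.88 − (+0.81) = +2.07 V, n = 2.
Overall: F₂(g) + 2 Ag(s) → 2 F⁻(aq) + 2 Ag⁺(aq)
Q = [F⁻]^2·[Ag⁺]^2 / (P(F₂)); log Q = -7.734.
E = E° − (0.0592/n) log Q = +2.07 − (0.0592/2)(-7.734) = +2.299 V.

+2.299 V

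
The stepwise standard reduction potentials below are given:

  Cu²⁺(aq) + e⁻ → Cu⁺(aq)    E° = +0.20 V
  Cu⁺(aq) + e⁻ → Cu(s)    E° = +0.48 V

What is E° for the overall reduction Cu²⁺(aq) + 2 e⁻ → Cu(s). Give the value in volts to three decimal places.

Since ΔG° = −nFE° is additive over sequential reductions, n₃E°₃ = n₁E°₁ + n₂E°₂.
E°₃ = (1×+0.20 + 1×+0.48) / 2 = (+0.680) / 2 = +0.340 V.

+0.340 V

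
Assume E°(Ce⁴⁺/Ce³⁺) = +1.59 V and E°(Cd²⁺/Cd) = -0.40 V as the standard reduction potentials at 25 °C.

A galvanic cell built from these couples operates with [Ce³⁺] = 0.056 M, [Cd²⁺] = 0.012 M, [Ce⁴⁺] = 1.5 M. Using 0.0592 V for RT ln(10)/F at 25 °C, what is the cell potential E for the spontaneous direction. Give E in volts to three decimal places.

+2.131 V

Ce⁴⁺/Ce³⁺ is the cathode (higher E°), Cd²⁺/Cd the anode: E°cell = +1.59 − (-0.40) = +1.99 V, n = 2.
Overall: 2 Ce⁴⁺(aq) + Cd(s) → 2 Ce³⁺(aq) + Cd²⁺(aq)
Q = [Ce³⁺]^2·[Cd²⁺] / ([Ce⁴⁺]^2); log Q = -4.777.
E = E° − (0.0592/n) log Q = +1.99 − (0.0592/2)(-4.777) = +2.131 V.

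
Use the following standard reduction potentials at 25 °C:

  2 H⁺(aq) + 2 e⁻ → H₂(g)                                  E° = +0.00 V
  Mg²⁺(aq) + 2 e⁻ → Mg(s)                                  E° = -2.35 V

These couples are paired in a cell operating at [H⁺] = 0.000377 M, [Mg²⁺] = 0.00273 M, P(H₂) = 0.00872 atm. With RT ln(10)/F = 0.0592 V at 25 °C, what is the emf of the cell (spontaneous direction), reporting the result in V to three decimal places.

+2.284 V

H⁺/H₂ is the cathode (higher E°), Mg²⁺/Mg the anode: E°cell = +0.00 − (-2.35) = +2.35 V, n = 2.
Overall: 2 H⁺(aq) + Mg(s) → H₂(g) + Mg²⁺(aq)
Q = P(H₂)·[Mg²⁺] / ([H⁺]^2); log Q = 2.224.
E = E° − (0.0592/n) log Q = +2.35 − (0.0592/2)(2.224) = +2.284 V.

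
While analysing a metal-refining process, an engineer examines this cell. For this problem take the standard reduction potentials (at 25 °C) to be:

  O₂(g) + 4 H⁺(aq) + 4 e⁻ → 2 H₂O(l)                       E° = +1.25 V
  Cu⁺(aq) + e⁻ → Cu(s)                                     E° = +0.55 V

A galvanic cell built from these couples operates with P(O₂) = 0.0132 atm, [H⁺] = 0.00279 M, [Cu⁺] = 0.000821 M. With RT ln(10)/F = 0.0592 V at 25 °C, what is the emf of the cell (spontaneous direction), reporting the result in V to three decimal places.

O₂/H₂O is the cathode (higher E°), Cu⁺/Cu the anode: E°cell = +1.25 − (+0.55) = +0.70 V, n = 4.
Overall: O₂(g) + 4 H⁺(aq) + 4 Cu(s) → 2 H₂O(l) + 4 Cu⁺(aq)
Q = [Cu⁺]^4 / (P(O₂)·[H⁺]^4); log Q = -0.246.
E = E° − (0.0592/n) log Q = +0.70 − (0.0592/4)(-0.246) = +0.704 V.

+0.704 V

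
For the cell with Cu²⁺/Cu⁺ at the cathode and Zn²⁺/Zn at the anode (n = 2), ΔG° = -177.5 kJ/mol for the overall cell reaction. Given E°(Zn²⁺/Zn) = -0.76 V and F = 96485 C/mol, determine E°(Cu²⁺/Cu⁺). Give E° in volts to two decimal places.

E°cell = −ΔG°/(nF) = −(-177.5×10³)/((2)(96485)) = +0.920 V.
Since Cu²⁺/Cu⁺ is the cathode and Zn²⁺/Zn the anode, E°cell = E°(Cu²⁺/Cu⁺) − E°(Zn²⁺/Zn).
So E°(Cu²⁺/Cu⁺) = E°cell + E°(Zn²⁺/Zn) = +0.920 + (-0.76) = +0.16 V.

+0.16 V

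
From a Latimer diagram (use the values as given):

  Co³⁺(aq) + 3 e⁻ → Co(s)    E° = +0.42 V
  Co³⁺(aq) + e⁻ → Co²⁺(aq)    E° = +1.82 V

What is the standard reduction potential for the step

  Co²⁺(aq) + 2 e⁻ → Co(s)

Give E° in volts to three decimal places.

-0.280 V

Sequential free energies add, so n₃E°₃ = n₁E°₁ + n₂E°₂.
With n₃ = 3, and the known step contributing 1×(+1.82) V, the unknown satisfies 2·E° = 3×(+0.42) − 1×(+1.82) = -0.560.
E° = -0.560 / 2 = -0.280 V.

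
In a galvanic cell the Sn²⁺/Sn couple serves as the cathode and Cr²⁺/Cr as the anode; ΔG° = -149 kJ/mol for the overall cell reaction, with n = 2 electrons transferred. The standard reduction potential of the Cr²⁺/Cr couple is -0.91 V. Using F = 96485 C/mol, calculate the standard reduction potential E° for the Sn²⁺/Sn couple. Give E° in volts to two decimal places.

E°cell = −ΔG°/(nF) = −(-149×10³)/((2)(96485)) = +0.772 V.
Since Sn²⁺/Sn is the cathode and Cr²⁺/Cr the anode, E°cell = E°(Sn²⁺/Sn) − E°(Cr²⁺/Cr).
So E°(Sn²⁺/Sn) = E°cell + E°(Cr²⁺/Cr) = +0.772 + (-0.91) = -0.14 V.

-0.14 V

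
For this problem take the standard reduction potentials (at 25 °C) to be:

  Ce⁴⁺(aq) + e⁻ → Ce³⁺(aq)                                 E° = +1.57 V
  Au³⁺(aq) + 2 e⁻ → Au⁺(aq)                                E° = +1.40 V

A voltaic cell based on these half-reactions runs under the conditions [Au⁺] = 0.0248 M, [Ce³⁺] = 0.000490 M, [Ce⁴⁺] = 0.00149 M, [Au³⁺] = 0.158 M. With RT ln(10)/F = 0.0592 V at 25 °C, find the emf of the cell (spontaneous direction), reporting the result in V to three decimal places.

+0.175 V

Ce⁴⁺/Ce³⁺ is the cathode (higher E°), Au³⁺/Au⁺ the anode: E°cell = +1.57 − (+1.40) = +0.17 V, n = 2.
Overall: 2 Ce⁴⁺(aq) + Au⁺(aq) → 2 Ce³⁺(aq) + Au³⁺(aq)
Q = [Ce³⁺]^2·[Au³⁺] / ([Ce⁴⁺]^2·[Au⁺]); log Q = -0.162.
E = E° − (0.0592/n) log Q = +0.17 − (0.0592/2)(-0.162) = +0.175 V.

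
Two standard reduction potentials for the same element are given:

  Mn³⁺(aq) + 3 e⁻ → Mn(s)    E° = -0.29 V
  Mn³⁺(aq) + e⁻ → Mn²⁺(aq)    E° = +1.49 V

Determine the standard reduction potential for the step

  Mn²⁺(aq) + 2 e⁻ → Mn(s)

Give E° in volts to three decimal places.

-1.180 V

Sequential free energies add, so n₃E°₃ = n₁E°₁ + n₂E°₂.
With n₃ = 3, and the known step contributing 1×(+1.49) V, the unknown satisfies 2·E° = 3×(-0.29) − 1×(+1.49) = -2.360.
E° = -2.360 / 2 = -1.180 V.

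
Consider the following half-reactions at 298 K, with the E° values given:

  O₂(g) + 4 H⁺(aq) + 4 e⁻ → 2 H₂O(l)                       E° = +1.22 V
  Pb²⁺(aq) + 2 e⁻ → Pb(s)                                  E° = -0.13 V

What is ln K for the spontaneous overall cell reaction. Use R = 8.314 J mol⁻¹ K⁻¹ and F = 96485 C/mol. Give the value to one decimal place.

Cathode: O₂/H₂O; anode: Pb²⁺/Pb. E°cell = (+1.22) − (-0.13) = +1.35 V, with n = 4.
ΔG° = −nFE° = −RT ln K, so ln K = nFE°/(RT) = (4)(96485)(+1.35) / ((8.314)(298)) = 210.294.

210.3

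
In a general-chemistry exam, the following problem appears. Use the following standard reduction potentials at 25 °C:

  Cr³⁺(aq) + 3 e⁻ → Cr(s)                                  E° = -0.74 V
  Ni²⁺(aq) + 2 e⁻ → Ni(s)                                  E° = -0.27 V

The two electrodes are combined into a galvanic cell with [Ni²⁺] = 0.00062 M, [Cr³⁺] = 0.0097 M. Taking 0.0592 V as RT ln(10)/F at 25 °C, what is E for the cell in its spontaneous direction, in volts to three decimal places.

+0.415 V

Ni²⁺/Ni is the cathode (higher E°), Cr³⁺/Cr the anode: E°cell = -0.27 − (-0.74) = +0.47 V, n = 6.
Overall: 3 Ni²⁺(aq) + 2 Cr(s) → 3 Ni(s) + 2 Cr³⁺(aq)
Q = [Cr³⁺]^2 / ([Ni²⁺]^3); log Q = 5.596.
E = E° − (0.0592/n) log Q = +0.47 − (0.0592/6)(5.596) = +0.415 V.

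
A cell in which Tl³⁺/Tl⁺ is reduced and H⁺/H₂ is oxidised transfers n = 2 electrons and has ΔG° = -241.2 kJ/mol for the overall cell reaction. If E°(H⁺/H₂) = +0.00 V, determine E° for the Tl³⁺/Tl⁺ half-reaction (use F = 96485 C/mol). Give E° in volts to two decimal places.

E°cell = −ΔG°/(nF) = −(-241.2×10³)/((2)(96485)) = +1.250 V.
Since Tl³⁺/Tl⁺ is the cathode and H⁺/H₂ the anode, E°cell = E°(Tl³⁺/Tl⁺) − E°(H⁺/H₂).
So E°(Tl³⁺/Tl⁺) = E°cell + E°(H⁺/H₂) = +1.250 + (+0.00) = +1.25 V.

+1.25 V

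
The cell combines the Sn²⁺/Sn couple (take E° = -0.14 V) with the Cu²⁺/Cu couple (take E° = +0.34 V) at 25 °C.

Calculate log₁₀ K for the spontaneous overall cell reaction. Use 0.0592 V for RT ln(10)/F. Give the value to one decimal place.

16.2

Cathode: Cu²⁺/Cu; anode: Sn²⁺/Sn. E°cell = +0.48 V, n = 2.
log K = nE°cell / 0.0592 = (2)(+0.48) / 0.0592 = 16.2.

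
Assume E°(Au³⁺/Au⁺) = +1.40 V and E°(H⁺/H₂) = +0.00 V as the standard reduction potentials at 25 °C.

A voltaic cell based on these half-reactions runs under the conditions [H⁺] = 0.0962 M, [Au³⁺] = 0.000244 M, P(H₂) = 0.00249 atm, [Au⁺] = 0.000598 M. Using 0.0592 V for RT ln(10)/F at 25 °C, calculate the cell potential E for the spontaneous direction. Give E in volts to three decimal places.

+1.372 V

Au³⁺/Au⁺ is the cathode (higher E°), H⁺/H₂ the anode: E°cell = +1.40 − (+0.00) = +1.40 V, n = 2.
Overall: Au³⁺(aq) + H₂(g) → Au⁺(aq) + 2 H⁺(aq)
Q = [Au⁺]·[H⁺]^2 / ([Au³⁺]·P(H₂)); log Q = 0.959.
E = E° − (0.0592/n) log Q = +1.40 − (0.0592/2)(0.959) = +1.372 V.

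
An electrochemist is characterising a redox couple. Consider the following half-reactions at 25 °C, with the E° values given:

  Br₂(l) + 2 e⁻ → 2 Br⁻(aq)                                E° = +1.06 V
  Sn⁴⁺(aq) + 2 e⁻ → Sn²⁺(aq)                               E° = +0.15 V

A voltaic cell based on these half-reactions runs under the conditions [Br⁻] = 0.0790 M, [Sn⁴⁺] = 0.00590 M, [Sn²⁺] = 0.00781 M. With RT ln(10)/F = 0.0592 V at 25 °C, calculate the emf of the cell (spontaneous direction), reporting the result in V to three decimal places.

+0.979 V

Br₂/Br⁻ is the cathode (higher E°), Sn⁴⁺/Sn²⁺ the anode: E°cell = +1.06 − (+0.15) = +0.91 V, n = 2.
Overall: Br₂(l) + Sn²⁺(aq) → 2 Br⁻(aq) + Sn⁴⁺(aq)
Q = [Br⁻]^2·[Sn⁴⁺] / ([Sn²⁺]); log Q = -2.327.
E = E° − (0.0592/n) log Q = +0.91 − (0.0592/2)(-2.327) = +0.979 V.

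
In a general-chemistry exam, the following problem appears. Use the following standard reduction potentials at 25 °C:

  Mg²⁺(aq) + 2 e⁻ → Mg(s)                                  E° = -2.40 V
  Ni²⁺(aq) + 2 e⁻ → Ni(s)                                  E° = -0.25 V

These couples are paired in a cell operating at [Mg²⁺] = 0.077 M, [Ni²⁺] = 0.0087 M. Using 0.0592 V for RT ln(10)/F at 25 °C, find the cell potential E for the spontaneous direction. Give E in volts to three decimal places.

+2.122 V

Ni²⁺/Ni is the cathode (higher E°), Mg²⁺/Mg the anode: E°cell = -0.25 − (-2.40) = +2.15 V, n = 2.
Overall: Ni²⁺(aq) + Mg(s) → Ni(s) + Mg²⁺(aq)
Q = [Mg²⁺] / ([Ni²⁺]); log Q = 0.947.
E = E° − (0.0592/n) log Q = +2.15 − (0.0592/2)(0.947) = +2.122 V.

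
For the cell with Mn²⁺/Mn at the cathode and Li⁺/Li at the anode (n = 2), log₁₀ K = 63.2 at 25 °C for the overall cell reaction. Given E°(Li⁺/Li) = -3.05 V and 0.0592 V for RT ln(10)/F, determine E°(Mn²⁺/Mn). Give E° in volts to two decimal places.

E°cell = (0.0592/n)·log K = (0.0592/2)(63.2) = +1.871 V.
Since Mn²⁺/Mn is the cathode and Li⁺/Li the anode, E°cell = E°(Mn²⁺/Mn) − E°(Li⁺/Li).
So E°(Mn²⁺/Mn) = E°cell + E°(Li⁺/Li) = +1.871 + (-3.05) = -1.18 V.

-1.18 V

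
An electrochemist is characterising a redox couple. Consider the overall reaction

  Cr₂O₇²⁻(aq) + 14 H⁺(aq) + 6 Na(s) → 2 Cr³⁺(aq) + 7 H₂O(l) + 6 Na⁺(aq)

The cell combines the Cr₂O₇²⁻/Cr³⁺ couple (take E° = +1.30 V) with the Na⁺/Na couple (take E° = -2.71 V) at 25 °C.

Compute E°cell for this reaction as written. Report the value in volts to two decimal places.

The Cr₂O₇²⁻/Cr³⁺ couple has the higher reduction potential, so it is the cathode; Na⁺/Na is oxidised at the anode.
E°cell = E°(cathode) − E°(anode) = (+1.30) − (-2.71) = +4.01 V.

+4.01 V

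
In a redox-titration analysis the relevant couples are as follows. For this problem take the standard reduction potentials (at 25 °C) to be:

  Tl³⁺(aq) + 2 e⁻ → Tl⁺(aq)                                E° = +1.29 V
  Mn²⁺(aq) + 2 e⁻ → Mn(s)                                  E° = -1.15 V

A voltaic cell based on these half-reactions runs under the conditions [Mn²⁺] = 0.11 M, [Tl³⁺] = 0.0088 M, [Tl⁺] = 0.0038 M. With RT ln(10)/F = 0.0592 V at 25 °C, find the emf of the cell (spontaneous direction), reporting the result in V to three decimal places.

Tl³⁺/Tl⁺ is the cathode (higher E°), Mn²⁺/Mn the anode: E°cell = +1.29 − (-1.15) = +2.44 V, n = 2.
Overall: Tl³⁺(aq) + Mn(s) → Tl⁺(aq) + Mn²⁺(aq)
Q = [Tl⁺]·[Mn²⁺] / ([Tl³⁺]); log Q = -1.323.
E = E° − (0.0592/n) log Q = +2.44 − (0.0592/2)(-1.323) = +2.479 V.

+2.479 V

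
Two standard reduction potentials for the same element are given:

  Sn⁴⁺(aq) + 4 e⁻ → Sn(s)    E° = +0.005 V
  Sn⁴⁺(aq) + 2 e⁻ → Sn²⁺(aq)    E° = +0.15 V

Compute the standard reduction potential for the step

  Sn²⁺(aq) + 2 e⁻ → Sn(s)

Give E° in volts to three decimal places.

-0.140 V

Sequential free energies add, so n₃E°₃ = n₁E°₁ + n₂E°₂.
With n₃ = 4, and the known step contributing 2×(+0.15) V, the unknown satisfies 2·E° = 4×(+0.005) − 2×(+0.15) = -0.280.
E° = -0.280 / 2 = -0.140 V.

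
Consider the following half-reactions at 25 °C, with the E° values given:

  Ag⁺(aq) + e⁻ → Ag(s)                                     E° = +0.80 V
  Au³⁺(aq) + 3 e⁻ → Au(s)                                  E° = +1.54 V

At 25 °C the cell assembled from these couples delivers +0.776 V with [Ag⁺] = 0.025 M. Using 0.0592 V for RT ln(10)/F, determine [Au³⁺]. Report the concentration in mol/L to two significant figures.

0.0010 M

Au³⁺/Au is the cathode, Ag⁺/Ag the anode: E°cell = +0.74 V, n = 3.
Overall reaction: Au³⁺(aq) + 3 Ag(s) → Au(s) + 3 Ag⁺(aq); Q = [Ag⁺]^3/[Au³⁺]^1.
From E = E° − (0.0592/n) log Q: log Q = (E° − E)·n/0.0592 = (+0.74 − (+0.776))·3/0.0592 = -1.8243.
So 1·log[Au³⁺] = 3·log(0.025) − log Q = -4.8062 − (-1.8243) = -2.9819; [Au³⁺] = 10^(-2.9819) ≈ 0.0010 M.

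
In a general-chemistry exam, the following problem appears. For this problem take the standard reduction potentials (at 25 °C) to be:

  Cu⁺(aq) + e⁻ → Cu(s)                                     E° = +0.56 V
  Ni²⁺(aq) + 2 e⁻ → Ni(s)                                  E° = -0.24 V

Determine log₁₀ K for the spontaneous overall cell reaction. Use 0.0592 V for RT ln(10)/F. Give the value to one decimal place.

27.0

Cathode: Cu⁺/Cu; anode: Ni²⁺/Ni. E°cell = +0.80 V, n = 2.
log K = nE°cell / 0.0592 = (2)(+0.80) / 0.0592 = 27.0.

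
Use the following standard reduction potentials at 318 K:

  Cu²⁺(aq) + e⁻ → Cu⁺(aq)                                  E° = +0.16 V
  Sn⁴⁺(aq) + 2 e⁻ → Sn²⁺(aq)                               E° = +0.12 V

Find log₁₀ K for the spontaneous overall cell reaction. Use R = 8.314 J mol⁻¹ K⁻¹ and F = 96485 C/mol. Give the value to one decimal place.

1.3

Cathode: Cu²⁺/Cu⁺; anode: Sn⁴⁺/Sn²⁺. E°cell = (+0.16) − (+0.12) = +0.04 V, with n = 2.
ΔG° = −nFE° = −RT ln K, so ln K = nFE°/(RT) = (2)(96485)(+0.04) / ((8.314)(318)) = 2.920.
log₁₀ K = 2.920 / ln 10 = 1.3.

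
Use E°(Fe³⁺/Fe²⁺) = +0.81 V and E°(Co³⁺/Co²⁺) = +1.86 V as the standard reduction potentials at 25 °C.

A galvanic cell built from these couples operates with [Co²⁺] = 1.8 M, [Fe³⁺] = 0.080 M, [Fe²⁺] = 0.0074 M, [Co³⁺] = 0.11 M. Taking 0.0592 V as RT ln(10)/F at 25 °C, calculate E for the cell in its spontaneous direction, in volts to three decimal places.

Co³⁺/Co²⁺ is the cathode (higher E°), Fe³⁺/Fe²⁺ the anode: E°cell = +1.86 − (+0.81) = +1.05 V, n = 1.
Overall: Co³⁺(aq) + Fe²⁺(aq) → Co²⁺(aq) + Fe³⁺(aq)
Q = [Co²⁺]·[Fe³⁺] / ([Co³⁺]·[Fe²⁺]); log Q = 2.248.
E = E° − (0.0592/n) log Q = +1.05 − (0.0592/1)(2.248) = +0.917 V.

+0.917 V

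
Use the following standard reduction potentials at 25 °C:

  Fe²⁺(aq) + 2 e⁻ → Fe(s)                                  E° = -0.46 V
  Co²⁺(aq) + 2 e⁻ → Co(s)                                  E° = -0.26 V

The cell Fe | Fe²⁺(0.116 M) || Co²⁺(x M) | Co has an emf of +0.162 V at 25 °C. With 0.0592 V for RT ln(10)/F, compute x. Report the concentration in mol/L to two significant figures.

Co²⁺/Co is the cathode, Fe²⁺/Fe the anode: E°cell = +0.20 V, n = 2.
Overall reaction: Co²⁺(aq) + Fe(s) → Co(s) + Fe²⁺(aq); Q = [Fe²⁺]^1/[Co²⁺]^1.
From E = E° − (0.0592/n) log Q: log Q = (E° − E)·n/0.0592 = (+0.20 − (+0.162))·2/0.0592 = 1.2838.
So 1·log[Co²⁺] = 1·log(0.116) − log Q = -0.9355 − (1.2838) = -2.2193; [Co²⁺] = 10^(-2.2193) ≈ 0.0060 M.

0.0060 M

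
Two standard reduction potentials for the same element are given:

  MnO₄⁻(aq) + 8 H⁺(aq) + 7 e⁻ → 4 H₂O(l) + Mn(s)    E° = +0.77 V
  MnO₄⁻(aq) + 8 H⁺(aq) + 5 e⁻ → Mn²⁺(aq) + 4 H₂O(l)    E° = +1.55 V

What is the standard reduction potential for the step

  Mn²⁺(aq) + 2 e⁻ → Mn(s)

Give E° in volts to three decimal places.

Sequential free energies add, so n₃E°₃ = n₁E°₁ + n₂E°₂.
With n₃ = 7, and the known step contributing 5×(+1.55) V, the unknown satisfies 2·E° = 7×(+0.77) − 5×(+1.55) = -2.360.
E° = -2.360 / 2 = -1.180 V.

-1.180 V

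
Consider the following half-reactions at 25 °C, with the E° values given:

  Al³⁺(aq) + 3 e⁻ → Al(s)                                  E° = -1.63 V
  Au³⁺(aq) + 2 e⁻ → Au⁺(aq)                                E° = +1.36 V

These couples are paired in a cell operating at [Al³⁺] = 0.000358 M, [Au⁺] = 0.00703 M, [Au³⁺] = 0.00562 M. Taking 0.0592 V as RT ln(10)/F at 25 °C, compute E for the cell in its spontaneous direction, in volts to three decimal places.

+3.055 V

Au³⁺/Au⁺ is the cathode (higher E°), Al³⁺/Al the anode: E°cell = +1.36 − (-1.63) = +2.99 V, n = 6.
Overall: 3 Au³⁺(aq) + 2 Al(s) → 3 Au⁺(aq) + 2 Al³⁺(aq)
Q = [Au⁺]^3·[Al³⁺]^2 / ([Au³⁺]^3); log Q = -6.601.
E = E° − (0.0592/n) log Q = +2.99 − (0.0592/6)(-6.601) = +3.055 V.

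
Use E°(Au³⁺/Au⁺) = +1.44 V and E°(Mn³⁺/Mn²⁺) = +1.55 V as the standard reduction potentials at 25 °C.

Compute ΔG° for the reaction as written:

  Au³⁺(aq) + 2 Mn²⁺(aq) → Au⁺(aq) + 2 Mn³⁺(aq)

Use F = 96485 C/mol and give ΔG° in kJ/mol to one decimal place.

+21.2 kJ/mol

As written, Au³⁺/Au⁺ is reduced (cathode) and Mn³⁺/Mn²⁺ is oxidised (anode), so E°cell = (+1.44) − (+1.55) = -0.11 V.
Balancing electrons gives n = 2.
ΔG° = −nFE° = −(2)(96485)(-0.11) = 21,227 J = +21.2 kJ/mol.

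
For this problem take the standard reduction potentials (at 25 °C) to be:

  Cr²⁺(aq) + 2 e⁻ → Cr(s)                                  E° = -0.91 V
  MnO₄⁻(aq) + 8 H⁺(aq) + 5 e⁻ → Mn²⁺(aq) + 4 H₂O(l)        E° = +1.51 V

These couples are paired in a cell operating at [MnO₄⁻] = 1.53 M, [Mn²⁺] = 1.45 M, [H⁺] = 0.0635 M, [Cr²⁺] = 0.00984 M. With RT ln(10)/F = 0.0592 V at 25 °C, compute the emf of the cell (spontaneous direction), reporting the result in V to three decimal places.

MnO₄⁻/Mn²⁺ is the cathode (higher E°), Cr²⁺/Cr the anode: E°cell = +1.51 − (-0.91) = +2.42 V, n = 10.
Overall: 2 MnO₄⁻(aq) + 16 H⁺(aq) + 5 Cr(s) → 2 Mn²⁺(aq) + 8 H₂O(l) + 5 Cr²⁺(aq)
Q = [Mn²⁺]^2·[Cr²⁺]^5 / ([MnO₄⁻]^2·[H⁺]^16); log Q = 9.074.
E = E° − (0.0592/n) log Q = +2.42 − (0.0592/10)(9.074) = +2.366 V.

+2.366 V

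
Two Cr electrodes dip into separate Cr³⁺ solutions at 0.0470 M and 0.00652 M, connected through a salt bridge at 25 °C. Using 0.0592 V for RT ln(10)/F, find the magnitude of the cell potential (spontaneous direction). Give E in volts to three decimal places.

For a concentration cell E°cell = 0. The 0.0470 M side is the cathode (reduction is favoured where [Cr³⁺] is higher).
With n = 3, E = −(0.0592/3) log([Cr³⁺]ₐₙ/[Cr³⁺]꜀ₐₜ) = −(0.0592/3) log(0.00652/0.047) = −(0.0592/3)(-0.858) = +0.017 V.

+0.017 V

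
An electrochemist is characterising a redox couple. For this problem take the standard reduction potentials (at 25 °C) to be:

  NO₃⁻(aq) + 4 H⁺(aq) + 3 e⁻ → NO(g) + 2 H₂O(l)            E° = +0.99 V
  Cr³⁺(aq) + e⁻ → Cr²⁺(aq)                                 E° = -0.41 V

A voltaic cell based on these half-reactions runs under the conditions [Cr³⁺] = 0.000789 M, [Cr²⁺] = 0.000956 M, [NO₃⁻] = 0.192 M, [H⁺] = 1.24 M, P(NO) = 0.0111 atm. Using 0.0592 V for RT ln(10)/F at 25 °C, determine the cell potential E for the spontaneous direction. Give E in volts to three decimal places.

+1.437 V

NO₃⁻/NO is the cathode (higher E°), Cr³⁺/Cr²⁺ the anode: E°cell = +0.99 − (-0.41) = +1.40 V, n = 3.
Overall: NO₃⁻(aq) + 4 H⁺(aq) + 3 Cr²⁺(aq) → NO(g) + 2 H₂O(l) + 3 Cr³⁺(aq)
Q = P(NO)·[Cr³⁺]^3 / ([NO₃⁻]·[H⁺]^4·[Cr²⁺]^3); log Q = -1.862.
E = E° − (0.0592/n) log Q = +1.40 − (0.0592/3)(-1.862) = +1.437 V.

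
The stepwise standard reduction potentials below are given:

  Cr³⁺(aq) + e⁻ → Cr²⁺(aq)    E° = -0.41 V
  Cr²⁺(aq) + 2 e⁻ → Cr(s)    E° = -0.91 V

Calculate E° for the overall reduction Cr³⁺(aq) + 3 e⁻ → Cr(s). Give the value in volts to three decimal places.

-0.743 V

Since ΔG° = −nFE° is additive over sequential reductions, n₃E°₃ = n₁E°₁ + n₂E°₂.
E°₃ = (1×-0.41 + 2×-0.91) / 3 = (-2.230) / 3 = -0.743 V.
Simply averaging or adding the two E° values would be wrong; the electron-weighted sum is required.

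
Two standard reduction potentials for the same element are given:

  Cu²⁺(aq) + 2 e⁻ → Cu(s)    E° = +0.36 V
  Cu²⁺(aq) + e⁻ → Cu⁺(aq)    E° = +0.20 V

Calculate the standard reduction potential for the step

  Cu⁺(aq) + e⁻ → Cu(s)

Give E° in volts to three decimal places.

Sequential free energies add, so n₃E°₃ = n₁E°₁ + n₂E°₂.
With n₃ = 2, and the known step contributing 1×(+0.20) V, the unknown satisfies 1·E° = 2×(+0.36) − 1×(+0.20) = +0.520.
E° = +0.520 / 1 = +0.520 V.

+0.520 V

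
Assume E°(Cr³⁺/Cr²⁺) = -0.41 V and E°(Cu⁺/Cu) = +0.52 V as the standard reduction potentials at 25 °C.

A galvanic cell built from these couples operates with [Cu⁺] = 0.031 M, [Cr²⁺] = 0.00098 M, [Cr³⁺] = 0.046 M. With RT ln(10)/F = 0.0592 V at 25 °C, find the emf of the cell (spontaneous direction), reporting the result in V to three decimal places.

+0.742 V

Cu⁺/Cu is the cathode (higher E°), Cr³⁺/Cr²⁺ the anode: E°cell = +0.52 − (-0.41) = +0.93 V, n = 1.
Overall: Cu⁺(aq) + Cr²⁺(aq) → Cu(s) + Cr³⁺(aq)
Q = [Cr³⁺] / ([Cu⁺]·[Cr²⁺]); log Q = 3.180.
E = E° − (0.0592/n) log Q = +0.93 − (0.0592/1)(3.180) = +0.742 V.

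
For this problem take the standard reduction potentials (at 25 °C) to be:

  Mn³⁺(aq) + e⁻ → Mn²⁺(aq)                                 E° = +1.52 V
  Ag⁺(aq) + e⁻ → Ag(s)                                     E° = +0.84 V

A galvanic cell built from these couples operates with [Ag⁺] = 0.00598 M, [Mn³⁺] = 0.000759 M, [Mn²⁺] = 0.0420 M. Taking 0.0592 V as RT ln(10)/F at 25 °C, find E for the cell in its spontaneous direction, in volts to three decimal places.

+0.708 V

Mn³⁺/Mn²⁺ is the cathode (higher E°), Ag⁺/Ag the anode: E°cell = +1.52 − (+0.84) = +0.68 V, n = 1.
Overall: Mn³⁺(aq) + Ag(s) → Mn²⁺(aq) + Ag⁺(aq)
Q = [Mn²⁺]·[Ag⁺] / ([Mn³⁺]); log Q = -0.480.
E = E° − (0.0592/n) log Q = +0.68 − (0.0592/1)(-0.480) = +0.708 V.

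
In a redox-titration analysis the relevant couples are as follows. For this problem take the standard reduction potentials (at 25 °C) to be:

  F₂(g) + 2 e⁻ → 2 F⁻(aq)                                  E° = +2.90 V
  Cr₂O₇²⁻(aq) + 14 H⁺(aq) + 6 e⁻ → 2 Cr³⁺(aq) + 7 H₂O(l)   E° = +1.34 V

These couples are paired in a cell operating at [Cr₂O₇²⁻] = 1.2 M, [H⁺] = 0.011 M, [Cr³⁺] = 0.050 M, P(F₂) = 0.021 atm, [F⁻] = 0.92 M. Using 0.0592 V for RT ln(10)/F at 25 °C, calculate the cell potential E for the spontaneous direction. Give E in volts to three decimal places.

+1.757 V

F₂/F⁻ is the cathode (higher E°), Cr₂O₇²⁻/Cr³⁺ the anode: E°cell = +2.90 − (+1.34) = +1.56 V, n = 6.
Overall: 3 F₂(g) + 2 Cr³⁺(aq) + 7 H₂O(l) → 6 F⁻(aq) + Cr₂O₇²⁻(aq) + 14 H⁺(aq)
Q = [F⁻]^6·[Cr₂O₇²⁻]·[H⁺]^14 / (P(F₂)^3·[Cr³⁺]^2); log Q = -19.923.
E = E° − (0.0592/n) log Q = +1.56 − (0.0592/6)(-19.923) = +1.757 V.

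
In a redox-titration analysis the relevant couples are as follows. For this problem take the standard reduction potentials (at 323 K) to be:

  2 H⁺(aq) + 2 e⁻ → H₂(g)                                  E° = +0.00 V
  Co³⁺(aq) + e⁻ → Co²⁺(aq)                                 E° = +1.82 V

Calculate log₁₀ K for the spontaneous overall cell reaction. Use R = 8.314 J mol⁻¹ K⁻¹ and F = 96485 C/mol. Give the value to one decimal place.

Cathode: Co³⁺/Co²⁺; anode: H⁺/H₂. E°cell = (+1.82) − (+0.00) = +1.82 V, with n = 2.
ΔG° = −nFE° = −RT ln K, so ln K = nFE°/(RT) = (2)(96485)(+1.82) / ((8.314)(323)) = 130.782.
log₁₀ K = 130.782 / ln 10 = 56.8.

56.8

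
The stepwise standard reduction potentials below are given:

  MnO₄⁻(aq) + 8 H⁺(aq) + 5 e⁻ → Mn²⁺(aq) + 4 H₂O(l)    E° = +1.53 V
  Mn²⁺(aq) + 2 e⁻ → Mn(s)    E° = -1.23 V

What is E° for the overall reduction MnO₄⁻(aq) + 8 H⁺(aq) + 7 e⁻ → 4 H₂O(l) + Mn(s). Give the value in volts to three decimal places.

Standard free energies of sequential steps add: ΔG°₃ = ΔG°₁ + ΔG°₂, so n₃E°₃ = n₁E°₁ + n₂E°₂.
E°₃ = (5×+1.53 + 2×-1.23) / 7 = (+5.190) / 7 = +0.741 V.

+0.741 V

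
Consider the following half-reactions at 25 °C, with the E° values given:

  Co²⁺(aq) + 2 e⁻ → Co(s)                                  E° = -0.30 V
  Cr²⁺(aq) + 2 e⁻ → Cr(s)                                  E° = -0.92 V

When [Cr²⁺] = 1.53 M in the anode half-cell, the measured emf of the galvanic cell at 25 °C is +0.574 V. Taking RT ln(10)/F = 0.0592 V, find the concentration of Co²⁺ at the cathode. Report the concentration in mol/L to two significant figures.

Co²⁺/Co is the cathode, Cr²⁺/Cr the anode: E°cell = +0.62 V, n = 2.
Overall reaction: Co²⁺(aq) + Cr(s) → Co(s) + Cr²⁺(aq); Q = [Cr²⁺]^1/[Co²⁺]^1.
From E = E° − (0.0592/n) log Q: log Q = (E° − E)·n/0.0592 = (+0.62 − (+0.574))·2/0.0592 = 1.5541.
So 1·log[Co²⁺] = 1·log(1.53) − log Q = 0.1847 − (1.5541) = -1.3694; [Co²⁺] = 10^(-1.3694) ≈ 0.043 M.

0.043 M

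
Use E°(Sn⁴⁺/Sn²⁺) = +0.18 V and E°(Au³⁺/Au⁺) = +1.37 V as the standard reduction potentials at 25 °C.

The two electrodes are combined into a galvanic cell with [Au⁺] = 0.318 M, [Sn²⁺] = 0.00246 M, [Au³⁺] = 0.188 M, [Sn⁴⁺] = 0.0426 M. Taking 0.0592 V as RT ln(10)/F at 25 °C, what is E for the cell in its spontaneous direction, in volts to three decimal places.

+1.147 V

Au³⁺/Au⁺ is the cathode (higher E°), Sn⁴⁺/Sn²⁺ the anode: E°cell = +1.37 − (+0.18) = +1.19 V, n = 2.
Overall: Au³⁺(aq) + Sn²⁺(aq) → Au⁺(aq) + Sn⁴⁺(aq)
Q = [Au⁺]·[Sn⁴⁺] / ([Au³⁺]·[Sn²⁺]); log Q = 1.467.
E = E° − (0.0592/n) log Q = +1.19 − (0.0592/2)(1.467) = +1.147 V.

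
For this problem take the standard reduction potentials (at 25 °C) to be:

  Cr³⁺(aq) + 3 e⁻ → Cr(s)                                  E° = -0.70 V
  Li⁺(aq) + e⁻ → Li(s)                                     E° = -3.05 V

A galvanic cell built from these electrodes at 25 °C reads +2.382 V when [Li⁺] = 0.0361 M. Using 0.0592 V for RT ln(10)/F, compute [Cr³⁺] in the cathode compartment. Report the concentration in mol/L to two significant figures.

0.0020 M

Cr³⁺/Cr is the cathode, Li⁺/Li the anode: E°cell = +2.35 V, n = 3.
Overall reaction: Cr³⁺(aq) + 3 Li(s) → Cr(s) + 3 Li⁺(aq); Q = [Li⁺]^3/[Cr³⁺]^1.
From E = E° − (0.0592/n) log Q: log Q = (E° − E)·n/0.0592 = (+2.35 − (+2.382))·3/0.0592 = -1.6216.
So 1·log[Cr³⁺] = 3·log(0.0361) − log Q = -4.3275 − (-1.6216) = -2.7059; [Cr³⁺] = 10^(-2.7059) ≈ 0.0020 M.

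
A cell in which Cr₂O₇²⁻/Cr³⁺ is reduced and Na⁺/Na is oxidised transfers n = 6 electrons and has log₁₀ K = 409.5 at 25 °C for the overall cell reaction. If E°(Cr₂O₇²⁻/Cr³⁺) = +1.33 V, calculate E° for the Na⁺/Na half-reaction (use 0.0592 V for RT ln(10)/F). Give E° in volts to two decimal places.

-2.71 V

E°cell = (0.0592/n)·log K = (0.0592/6)(409.5) = +4.040 V.
Since Cr₂O₇²⁻/Cr³⁺ is the cathode and Na⁺/Na the anode, E°cell = E°(Cr₂O₇²⁻/Cr³⁺) − E°(Na⁺/Na).
So E°(Na⁺/Na) = E°(Cr₂O₇²⁻/Cr³⁺) − E°cell = (+1.33) − (+4.040) = -2.71 V.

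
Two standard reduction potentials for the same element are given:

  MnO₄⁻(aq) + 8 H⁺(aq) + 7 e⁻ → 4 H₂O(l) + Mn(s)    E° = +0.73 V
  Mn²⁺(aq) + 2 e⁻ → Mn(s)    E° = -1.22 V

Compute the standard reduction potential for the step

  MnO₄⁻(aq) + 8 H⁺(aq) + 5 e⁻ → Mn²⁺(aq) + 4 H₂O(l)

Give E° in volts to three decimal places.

+1.510 V

Sequential free energies add, so n₃E°₃ = n₁E°₁ + n₂E°₂.
With n₃ = 7, and the known step contributing 2×(-1.22) V, the unknown satisfies 5·E° = 7×(+0.73) − 2×(-1.22) = +7.550.
E° = +7.550 / 5 = +1.510 V.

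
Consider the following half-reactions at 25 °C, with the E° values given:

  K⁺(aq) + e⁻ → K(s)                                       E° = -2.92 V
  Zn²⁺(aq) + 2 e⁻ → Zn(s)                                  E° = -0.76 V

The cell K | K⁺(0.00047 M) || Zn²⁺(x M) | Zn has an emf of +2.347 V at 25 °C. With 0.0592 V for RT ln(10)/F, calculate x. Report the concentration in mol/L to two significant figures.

Zn²⁺/Zn is the cathode, K⁺/K the anode: E°cell = +2.16 V, n = 2.
Overall reaction: Zn²⁺(aq) + 2 K(s) → Zn(s) + 2 K⁺(aq); Q = [K⁺]^2/[Zn²⁺]^1.
From E = E° − (0.0592/n) log Q: log Q = (E° − E)·n/0.0592 = (+2.16 − (+2.347))·2/0.0592 = -6.3176.
So 1·log[Zn²⁺] = 2·log(0.00047) − log Q = -6.6558 − (-6.3176) = -0.3382; [Zn²⁺] = 10^(-0.3382) ≈ 0.46 M.

0.46 M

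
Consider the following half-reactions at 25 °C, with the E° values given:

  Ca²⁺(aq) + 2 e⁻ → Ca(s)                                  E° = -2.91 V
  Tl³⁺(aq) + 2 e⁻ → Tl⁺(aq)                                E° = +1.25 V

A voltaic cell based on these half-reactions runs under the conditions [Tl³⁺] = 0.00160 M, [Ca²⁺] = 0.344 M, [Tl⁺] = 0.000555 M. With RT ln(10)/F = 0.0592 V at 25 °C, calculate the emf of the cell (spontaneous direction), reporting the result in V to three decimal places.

+4.187 V

Tl³⁺/Tl⁺ is the cathode (higher E°), Ca²⁺/Ca the anode: E°cell = +1.25 − (-2.91) = +4.16 V, n = 2.
Overall: Tl³⁺(aq) + Ca(s) → Tl⁺(aq) + Ca²⁺(aq)
Q = [Tl⁺]·[Ca²⁺] / ([Tl³⁺]); log Q = -0.923.
E = E° − (0.0592/n) log Q = +4.16 − (0.0592/2)(-0.923) = +4.187 V.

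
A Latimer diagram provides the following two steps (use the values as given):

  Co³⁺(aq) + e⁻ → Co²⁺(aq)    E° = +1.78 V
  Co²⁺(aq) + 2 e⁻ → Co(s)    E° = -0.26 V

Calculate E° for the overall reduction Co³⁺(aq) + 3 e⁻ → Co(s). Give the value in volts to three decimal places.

Adding the free-energy changes (−nFE°) of the two steps gives −n₃FE°₃ = −n₁FE°₁ − n₂FE°₂.
E°₃ = (1×+1.78 + 2×-0.26) / 3 = (+1.260) / 3 = +0.420 V.
E° values themselves are not directly additive — weighting by electron count is essential.

+0.420 V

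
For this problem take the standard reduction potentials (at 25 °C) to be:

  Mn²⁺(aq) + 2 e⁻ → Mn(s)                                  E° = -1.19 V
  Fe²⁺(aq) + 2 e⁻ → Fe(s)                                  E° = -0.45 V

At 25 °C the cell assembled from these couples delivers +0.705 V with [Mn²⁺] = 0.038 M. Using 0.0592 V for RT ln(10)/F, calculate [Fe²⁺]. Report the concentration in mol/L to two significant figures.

Fe²⁺/Fe is the cathode, Mn²⁺/Mn the anode: E°cell = +0.74 V, n = 2.
Overall reaction: Fe²⁺(aq) + Mn(s) → Fe(s) + Mn²⁺(aq); Q = [Mn²⁺]^1/[Fe²⁺]^1.
From E = E° − (0.0592/n) log Q: log Q = (E° − E)·n/0.0592 = (+0.74 − (+0.705))·2/0.0592 = 1.1824.
So 1·log[Fe²⁺] = 1·log(0.038) − log Q = -1.4202 − (1.1824) = -2.6026; [Fe²⁺] = 10^(-2.6026) ≈ 0.0025 M.

0.0025 M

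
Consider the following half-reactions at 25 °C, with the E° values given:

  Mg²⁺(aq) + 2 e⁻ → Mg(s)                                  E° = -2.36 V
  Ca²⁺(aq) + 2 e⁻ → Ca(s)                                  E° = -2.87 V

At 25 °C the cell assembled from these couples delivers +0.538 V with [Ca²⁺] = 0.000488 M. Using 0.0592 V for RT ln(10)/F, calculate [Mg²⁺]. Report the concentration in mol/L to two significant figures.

0.0043 M

Mg²⁺/Mg is the cathode, Ca²⁺/Ca the anode: E°cell = +0.51 V, n = 2.
Overall reaction: Mg²⁺(aq) + Ca(s) → Mg(s) + Ca²⁺(aq); Q = [Ca²⁺]^1/[Mg²⁺]^1.
From E = E° − (0.0592/n) log Q: log Q = (E° − E)·n/0.0592 = (+0.51 − (+0.538))·2/0.0592 = -0.9459.
So 1·log[Mg²⁺] = 1·log(0.000488) − log Q = -3.3116 − (-0.9459) = -2.3657; [Mg²⁺] = 10^(-2.3657) ≈ 0.0043 M.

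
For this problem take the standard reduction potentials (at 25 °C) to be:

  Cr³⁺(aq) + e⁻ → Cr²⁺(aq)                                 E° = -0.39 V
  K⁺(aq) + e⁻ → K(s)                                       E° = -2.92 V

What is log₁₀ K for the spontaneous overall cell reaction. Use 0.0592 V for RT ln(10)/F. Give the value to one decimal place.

Cathode: Cr³⁺/Cr²⁺; anode: K⁺/K. E°cell = +2.53 V, n = 1.
log K = nE°cell / 0.0592 = (1)(+2.53) / 0.0592 = 42.7.

42.7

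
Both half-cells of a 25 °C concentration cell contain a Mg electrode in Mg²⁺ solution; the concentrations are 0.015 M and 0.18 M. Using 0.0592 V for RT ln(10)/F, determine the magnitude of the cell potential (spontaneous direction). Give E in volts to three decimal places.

+0.032 V

For a concentration cell E°cell = 0. The 0.18 M side is the cathode (reduction is favoured where [Mg²⁺] is higher).
With n = 2, E = −(0.0592/2) log([Mg²⁺]ₐₙ/[Mg²⁺]꜀ₐₜ) = −(0.0592/2) log(0.015/0.18) = −(0.0592/2)(-1.079) = +0.032 V.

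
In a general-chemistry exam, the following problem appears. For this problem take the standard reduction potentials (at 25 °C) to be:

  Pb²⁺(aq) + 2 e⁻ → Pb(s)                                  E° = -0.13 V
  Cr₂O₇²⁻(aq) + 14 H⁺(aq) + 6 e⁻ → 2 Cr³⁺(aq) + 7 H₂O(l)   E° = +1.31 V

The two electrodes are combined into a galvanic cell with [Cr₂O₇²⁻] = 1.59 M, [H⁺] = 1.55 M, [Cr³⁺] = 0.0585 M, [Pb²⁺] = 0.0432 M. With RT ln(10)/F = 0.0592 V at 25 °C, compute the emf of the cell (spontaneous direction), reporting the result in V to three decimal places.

+1.533 V

Cr₂O₇²⁻/Cr³⁺ is the cathode (higher E°), Pb²⁺/Pb the anode: E°cell = +1.31 − (-0.13) = +1.44 V, n = 6.
Overall: Cr₂O₇²⁻(aq) + 14 H⁺(aq) + 3 Pb(s) → 2 Cr³⁺(aq) + 7 H₂O(l) + 3 Pb²⁺(aq)
Q = [Cr³⁺]^2·[Pb²⁺]^3 / ([Cr₂O₇²⁻]·[H⁺]^14); log Q = -9.425.
E = E° − (0.0592/n) log Q = +1.44 − (0.0592/6)(-9.425) = +1.533 V.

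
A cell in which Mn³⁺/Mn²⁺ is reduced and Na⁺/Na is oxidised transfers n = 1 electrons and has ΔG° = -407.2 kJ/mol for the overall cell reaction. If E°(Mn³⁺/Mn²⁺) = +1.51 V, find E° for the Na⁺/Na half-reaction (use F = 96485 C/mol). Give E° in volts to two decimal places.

E°cell = −ΔG°/(nF) = −(-407.2×10³)/((1)(96485)) = +4.220 V.
Since Mn³⁺/Mn²⁺ is the cathode and Na⁺/Na the anode, E°cell = E°(Mn³⁺/Mn²⁺) − E°(Na⁺/Na).
So E°(Na⁺/Na) = E°(Mn³⁺/Mn²⁺) − E°cell = (+1.51) − (+4.220) = -2.71 V.

-2.71 V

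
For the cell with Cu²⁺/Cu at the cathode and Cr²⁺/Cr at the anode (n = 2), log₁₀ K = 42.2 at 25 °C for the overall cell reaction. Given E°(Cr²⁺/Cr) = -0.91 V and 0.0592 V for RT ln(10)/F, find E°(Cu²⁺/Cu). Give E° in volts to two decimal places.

E°cell = (0.0592/n)·log K = (0.0592/2)(42.2) = +1.249 V.
Since Cu²⁺/Cu is the cathode and Cr²⁺/Cr the anode, E°cell = E°(Cu²⁺/Cu) − E°(Cr²⁺/Cr).
So E°(Cu²⁺/Cu) = E°cell + E°(Cr²⁺/Cr) = +1.249 + (-0.91) = +0.34 V.

+0.34 V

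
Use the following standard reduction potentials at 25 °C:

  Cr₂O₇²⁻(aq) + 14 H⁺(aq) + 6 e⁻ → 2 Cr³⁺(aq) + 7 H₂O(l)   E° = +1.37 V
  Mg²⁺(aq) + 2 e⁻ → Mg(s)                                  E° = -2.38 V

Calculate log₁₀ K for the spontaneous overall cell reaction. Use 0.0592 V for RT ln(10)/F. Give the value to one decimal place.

380.1

Cathode: Cr₂O₇²⁻/Cr³⁺; anode: Mg²⁺/Mg. E°cell = +3.75 V, n = 6.
log K = nE°cell / 0.0592 = (6)(+3.75) / 0.0592 = 380.1.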